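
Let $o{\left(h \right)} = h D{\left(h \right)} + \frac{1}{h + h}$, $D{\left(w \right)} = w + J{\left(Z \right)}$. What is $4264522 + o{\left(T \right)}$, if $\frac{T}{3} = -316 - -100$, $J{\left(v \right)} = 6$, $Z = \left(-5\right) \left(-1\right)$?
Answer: $\frac{6065977247}{1296} \approx 4.6805 \cdot 10^{6}$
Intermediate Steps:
$Z = 5$
$D{\left(w \right)} = 6 + w$ ($D{\left(w \right)} = w + 6 = 6 + w$)
$T = -648$ ($T = 3 \left(-316 - -100\right) = 3 \left(-316 + 100\right) = 3 \left(-216\right) = -648$)
$o{\left(h \right)} = \frac{1}{2 h} + h \left(6 + h\right)$ ($o{\left(h \right)} = h \left(6 + h\right) + \frac{1}{h + h} = h \left(6 + h\right) + \frac{1}{2 h} = \frac{1}{2 h} + h \left(6 + h\right)$)
$4264522 + o{\left(T \right)} = 4264522 + \left(\left(-648\right)^{2} + \frac{1}{2 \left(-648\right)} + 6 \left(-648\right)\right) = 4264522 + \left(419904 + \frac{1}{2} \left(- \frac{1}{648}\right) - 3888\right) = 4264522 - - \frac{539156735}{1296} = 4264522 + \frac{539156735}{1296} = \frac{6065977247}{1296}$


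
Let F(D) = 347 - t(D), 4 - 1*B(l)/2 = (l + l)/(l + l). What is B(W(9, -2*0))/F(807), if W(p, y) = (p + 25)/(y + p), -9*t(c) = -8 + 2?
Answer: 18/1039 ≈ 0.017324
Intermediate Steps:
t(c) = ⅔ (t(c) = -(-8 + 2)/9 = -⅑*(-6) = ⅔)
W(p, y) = (25 + p)/(p + y)
B(l) = 6 (B(l) = 8 - 2*(l + l)/(l + l) = 8 - 2*2*l/(2*l) = 8 - 2*2*l*1/(2*l) = 8 - 2*1 = 8 - 2 = 6)
F(D) = 1039/3 (F(D) = 347 - 1*⅔ = 347 - ⅔ = 1039/3)
B(W(9, -2*0))/F(807) = 6/(1039/3) = 6*(3/1039) = 18/1039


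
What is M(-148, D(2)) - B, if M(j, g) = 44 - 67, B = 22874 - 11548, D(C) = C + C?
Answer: -11349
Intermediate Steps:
D(C) = 2*C
B = 11326
M(j, g) = -23
M(-148, D(2)) - B = -23 - 1*11326 = -23 - 11326 = -11349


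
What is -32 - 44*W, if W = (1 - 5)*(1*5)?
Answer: 848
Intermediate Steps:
W = -20 (W = -4*5 = -20)
-32 - 44*W = -32 - 44*(-20) = -32 + 880 = 848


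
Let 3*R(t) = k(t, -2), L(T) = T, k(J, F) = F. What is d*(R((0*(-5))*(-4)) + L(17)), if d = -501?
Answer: -8183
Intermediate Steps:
R(t) = -⅔ (R(t) = (⅓)*(-2) = -⅔)
d*(R((0*(-5))*(-4)) + L(17)) = -501*(-⅔ + 17) = -501*49/3 = -8183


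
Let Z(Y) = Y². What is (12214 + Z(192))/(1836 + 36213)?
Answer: 49078/38049 ≈ 1.2899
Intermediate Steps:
(12214 + Z(192))/(1836 + 36213) = (12214 + 192²)/(1836 + 36213) = (12214 + 36864)/38049 = 49078*(1/38049) = 49078/38049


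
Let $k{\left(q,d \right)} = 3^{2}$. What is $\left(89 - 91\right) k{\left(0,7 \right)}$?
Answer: $-18$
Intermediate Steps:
$k{\left(q,d \right)} = 9$
$\left(89 - 91\right) k{\left(0,7 \right)} = \left(89 - 91\right) 9 = \left(-2\right) 9 = -18$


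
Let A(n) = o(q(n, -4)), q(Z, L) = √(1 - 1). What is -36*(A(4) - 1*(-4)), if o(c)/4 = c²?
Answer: -144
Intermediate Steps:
q(Z, L) = 0 (q(Z, L) = √0 = 0)
o(c) = 4*c²
A(n) = 0 (A(n) = 4*0² = 4*0 = 0)
-36*(A(4) - 1*(-4)) = -36*(0 - 1*(-4)) = -36*(0 + 4) = -36*4 = -3*48 = -144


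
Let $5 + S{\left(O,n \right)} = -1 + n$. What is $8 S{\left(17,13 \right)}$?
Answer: $56$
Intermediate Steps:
$S{\left(O,n \right)} = -6 + n$ ($S{\left(O,n \right)} = -5 + \left(-1 + n\right) = -6 + n$)
$8 S{\left(17,13 \right)} = 8 \left(-6 + 13\right) = 8 \cdot 7 = 56$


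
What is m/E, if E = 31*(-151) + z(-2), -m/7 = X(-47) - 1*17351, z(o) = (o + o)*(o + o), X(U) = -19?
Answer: -8106/311 ≈ -26.064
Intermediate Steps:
z(o) = 4*o**2 (z(o) = (2*o)*(2*o) = 4*o**2)
m = 121590 (m = -7*(-19 - 1*17351) = -7*(-19 - 17351) = -7*(-17370) = 121590)
E = -4665 (E = 31*(-151) + 4*(-2)**2 = -4681 + 4*4 = -4681 + 16 = -4665)
m/E = 121590/(-4665) = 121590*(-1/4665) = -8106/311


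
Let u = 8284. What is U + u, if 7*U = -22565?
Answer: 35423/7 ≈ 5060.4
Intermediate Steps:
U = -22565/7 (U = (1/7)*(-22565) = -22565/7 ≈ -3223.6)
U + u = -22565/7 + 8284 = 35423/7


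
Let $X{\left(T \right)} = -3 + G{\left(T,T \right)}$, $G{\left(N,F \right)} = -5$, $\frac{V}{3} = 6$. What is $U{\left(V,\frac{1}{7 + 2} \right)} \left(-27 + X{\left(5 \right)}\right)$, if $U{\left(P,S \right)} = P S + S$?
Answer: $- \frac{665}{9} \approx -73.889$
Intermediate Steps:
$V = 18$ ($V = 3 \cdot 6 = 18$)
$X{\left(T \right)} = -8$ ($X{\left(T \right)} = -3 - 5 = -8$)
$U{\left(P,S \right)} = S + P S$
$U{\left(V,\frac{1}{7 + 2} \right)} \left(-27 + X{\left(5 \right)}\right) = \frac{1 + 18}{7 + 2} \left(-27 - 8\right) = \frac{1}{9} \cdot 19 \left(-35\right) = \frac{19}{9} \left(-35\right) = - \frac{665}{9}$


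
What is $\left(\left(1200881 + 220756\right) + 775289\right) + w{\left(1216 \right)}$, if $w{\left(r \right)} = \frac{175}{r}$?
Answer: $\frac{2671462191}{1216} \approx 2.1969 \cdot 10^{6}$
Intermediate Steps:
$\left(\left(1200881 + 220756\right) + 775289\right) + w{\left(1216 \right)} = \left(\left(1200881 + 220756\right) + 775289\right) + \frac{175}{1216} = \left(1421637 + 775289\right) + 175 \cdot \frac{1}{1216} = 2196926 + \frac{175}{1216} = \frac{2671462191}{1216}$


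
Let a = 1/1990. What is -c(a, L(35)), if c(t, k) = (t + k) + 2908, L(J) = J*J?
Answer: -8224671/1990 ≈ -4133.0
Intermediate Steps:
L(J) = J²
a = 1/1990 ≈ 0.00050251
c(t, k) = 2908 + k + t (c(t, k) = (k + t) + 2908 = 2908 + k + t)
-c(a, L(35)) = -(2908 + 35² + 1/1990) = -(2908 + 1225 + 1/1990) = -1*8224671/1990 = -8224671/1990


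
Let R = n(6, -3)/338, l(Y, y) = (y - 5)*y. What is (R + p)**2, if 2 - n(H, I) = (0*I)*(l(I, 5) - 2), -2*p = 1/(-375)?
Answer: 844561/16065562500 ≈ 5.2570e-5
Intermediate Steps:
l(Y, y) = y*(-5 + y) (l(Y, y) = (-5 + y)*y = y*(-5 + y))
p = 1/750 (p = -1/2/(-375) = -1/2*(-1/375) = 1/750 ≈ 0.0013333)
n(H, I) = 2 (n(H, I) = 2 - 0*I*(5*(-5 + 5) - 2) = 2 - 0*(5*0 - 2) = 2 - 0*(0 - 2) = 2 - 0*(-2) = 2 - 1*0 = 2 + 0 = 2)
R = 1/169 (R = 2/338 = 2*(1/338) = 1/169 ≈ 0.0059172)
(R + p)**2 = (1/169 + 1/750)**2 = (919/126750)**2 = 844561/16065562500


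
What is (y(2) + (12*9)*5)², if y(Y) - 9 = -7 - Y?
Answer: 291600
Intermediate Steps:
y(Y) = 2 - Y (y(Y) = 9 + (-7 - Y) = 2 - Y)
(y(2) + (12*9)*5)² = ((2 - 1*2) + (12*9)*5)² = ((2 - 2) + 108*5)² = (0 + 540)² = 540² = 291600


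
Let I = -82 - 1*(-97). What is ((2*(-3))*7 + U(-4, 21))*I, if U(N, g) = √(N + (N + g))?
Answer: -630 + 15*√13 ≈ -575.92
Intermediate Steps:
U(N, g) = √(g + 2*N)
I = 15 (I = -82 + 97 = 15)
((2*(-3))*7 + U(-4, 21))*I = ((2*(-3))*7 + √(21 + 2*(-4)))*15 = (-6*7 + √(21 - 8))*15 = (-42 + √13)*15 = -630 + 15*√13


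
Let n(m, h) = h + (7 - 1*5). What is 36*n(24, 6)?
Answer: 288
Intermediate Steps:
n(m, h) = 2 + h (n(m, h) = h + (7 - 5) = h + 2 = 2 + h)
36*n(24, 6) = 36*(2 + 6) = 36*8 = 288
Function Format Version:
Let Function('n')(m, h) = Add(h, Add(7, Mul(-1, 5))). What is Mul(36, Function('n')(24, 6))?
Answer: 288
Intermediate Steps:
Function('n')(m, h) = Add(2, h) (Function('n')(m, h) = Add(h, Add(7, -5)) = Add(h, 2) = Add(2, h))
Mul(36, Function('n')(24, 6)) = Mul(36, Add(2, 6)) = Mul(36, 8) = 288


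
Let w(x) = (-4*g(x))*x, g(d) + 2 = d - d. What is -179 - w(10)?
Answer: -259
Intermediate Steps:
g(d) = -2 (g(d) = -2 + (d - d) = -2 + 0 = -2)
w(x) = 8*x (w(x) = (-4*(-2))*x = 8*x)
-179 - w(10) = -179 - 8*10 = -179 - 1*80 = -179 - 80 = -259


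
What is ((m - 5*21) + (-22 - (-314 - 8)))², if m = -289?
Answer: 8836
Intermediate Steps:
((m - 5*21) + (-22 - (-314 - 8)))² = ((-289 - 5*21) + (-22 - (-314 - 8)))² = ((-289 - 1*105) + (-22 - 1*(-322)))² = ((-289 - 105) + (-22 + 322))² = (-394 + 300)² = (-94)² = 8836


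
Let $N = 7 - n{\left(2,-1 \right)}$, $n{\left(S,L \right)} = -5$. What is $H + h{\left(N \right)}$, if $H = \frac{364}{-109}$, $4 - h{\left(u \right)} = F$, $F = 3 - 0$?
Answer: $- \frac{255}{109} \approx -2.3395$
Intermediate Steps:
$F = 3$ ($F = 3 + 0 = 3$)
$N = 12$ ($N = 7 - -5 = 7 + 5 = 12$)
$h{\left(u \right)} = 1$ ($h{\left(u \right)} = 4 - 3 = 1$)
$H = - \frac{364}{109}$ ($H = 364 \left(- \frac{1}{109}\right) = - \frac{364}{109} \approx -3.3395$)
$H + h{\left(N \right)} = - \frac{364}{109} + 1 = - \frac{255}{109}$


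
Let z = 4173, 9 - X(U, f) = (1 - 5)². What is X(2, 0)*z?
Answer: -29211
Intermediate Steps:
X(U, f) = -7 (X(U, f) = 9 - (1 - 5)² = 9 - 1*(-4)² = 9 - 1*16 = 9 - 16 = -7)
X(2, 0)*z = -7*4173 = -29211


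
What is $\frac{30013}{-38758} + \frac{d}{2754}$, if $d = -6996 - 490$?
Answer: $- \frac{186399095}{53369766} \approx -3.4926$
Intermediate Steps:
$d = -7486$ ($d = -6996 - 490 = -7486$)
$\frac{30013}{-38758} + \frac{d}{2754} = \frac{30013}{-38758} - \frac{7486}{2754} = 30013 \left(- \frac{1}{38758}\right) - \frac{3743}{1377} = - \frac{30013}{38758} - \frac{3743}{1377} = - \frac{186399095}{53369766}$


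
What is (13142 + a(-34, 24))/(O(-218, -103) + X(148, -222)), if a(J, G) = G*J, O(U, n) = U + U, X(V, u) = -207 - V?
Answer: -12326/791 ≈ -15.583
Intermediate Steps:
O(U, n) = 2*U
(13142 + a(-34, 24))/(O(-218, -103) + X(148, -222)) = (13142 + 24*(-34))/(2*(-218) + (-207 - 1*148)) = (13142 - 816)/(-436 + (-207 - 148)) = 12326/(-436 - 355) = 12326/(-791) = 12326*(-1/791) = -12326/791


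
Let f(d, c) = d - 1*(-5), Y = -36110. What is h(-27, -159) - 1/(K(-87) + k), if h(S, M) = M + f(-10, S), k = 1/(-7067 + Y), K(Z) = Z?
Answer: -616006423/3756400 ≈ -163.99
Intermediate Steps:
f(d, c) = 5 + d (f(d, c) = d + 5 = 5 + d)
k = -1/43177 (k = 1/(-7067 - 36110) = 1/(-43177) = -1/43177 ≈ -2.3160e-5)
h(S, M) = -5 + M (h(S, M) = M + (5 - 10) = M - 5 = -5 + M)
h(-27, -159) - 1/(K(-87) + k) = (-5 - 159) - 1/(-87 - 1/43177) = -164 - 1/(-3756400/43177) = -164 - 1*(-43177/3756400) = -164 + 43177/3756400 = -616006423/3756400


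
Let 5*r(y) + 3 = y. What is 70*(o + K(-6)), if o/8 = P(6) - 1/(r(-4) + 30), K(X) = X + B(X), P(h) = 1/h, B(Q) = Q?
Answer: -328720/429 ≈ -766.25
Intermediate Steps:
r(y) = -⅗ + y/5
K(X) = 2*X (K(X) = X + X = 2*X)
o = 452/429 (o = 8*(1/6 - 1/((-⅗ + (⅕)*(-4)) + 30)) = 8*(⅙ - 1/((-⅗ - ⅘) + 30)) = 8*(⅙ - 1/(-7/5 + 30)) = 8*(⅙ - 1/143/5) = 8*(⅙ - 1*5/143) = 8*(⅙ - 5/143) = 8*(113/858) = 452/429 ≈ 1.0536)
70*(o + K(-6)) = 70*(452/429 + 2*(-6)) = 70*(452/429 - 12) = 70*(-4696/429) = -328720/429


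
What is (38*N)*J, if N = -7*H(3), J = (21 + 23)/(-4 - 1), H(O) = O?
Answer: 35112/5 ≈ 7022.4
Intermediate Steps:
J = -44/5 (J = 44/(-5) = 44*(-1/5) = -44/5 ≈ -8.8000)
N = -21 (N = -7*3 = -21)
(38*N)*J = (38*(-21))*(-44/5) = -798*(-44/5) = 35112/5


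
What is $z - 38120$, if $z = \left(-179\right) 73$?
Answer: $-51187$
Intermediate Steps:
$z = -13067$
$z - 38120 = -13067 - 38120 = -51187$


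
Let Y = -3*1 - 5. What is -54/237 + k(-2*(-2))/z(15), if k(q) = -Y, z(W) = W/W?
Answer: 614/79 ≈ 7.7721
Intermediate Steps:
Y = -8 (Y = -3 - 5 = -8)
z(W) = 1
k(q) = 8 (k(q) = -1*(-8) = 8)
-54/237 + k(-2*(-2))/z(15) = -54/237 + 8/1 = -54*1/237 + 8*1 = -18/79 + 8 = 614/79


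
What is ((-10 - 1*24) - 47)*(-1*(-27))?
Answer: -2187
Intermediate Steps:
((-10 - 1*24) - 47)*(-1*(-27)) = ((-10 - 24) - 47)*27 = (-34 - 47)*27 = -81*27 = -2187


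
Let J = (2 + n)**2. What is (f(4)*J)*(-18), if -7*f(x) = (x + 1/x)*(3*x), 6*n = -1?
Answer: 6171/14 ≈ 440.79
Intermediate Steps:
n = -1/6 (n = (1/6)*(-1) = -1/6 ≈ -0.16667)
f(x) = -3*x*(x + 1/x)/7 (f(x) = -(x + 1/x)*3*x/7 = -3*x*(x + 1/x)/7)
J = 121/36 (J = (2 - 1/6)**2 = (11/6)**2 = 121/36 ≈ 3.3611)
(f(4)*J)*(-18) = ((-3/7 - 3/7*4**2)*(121/36))*(-18) = ((-3/7 - 3/7*16)*(121/36))*(-18) = ((-3/7 - 48/7)*(121/36))*(-18) = -51/7*121/36*(-18) = -2057/84*(-18) = 6171/14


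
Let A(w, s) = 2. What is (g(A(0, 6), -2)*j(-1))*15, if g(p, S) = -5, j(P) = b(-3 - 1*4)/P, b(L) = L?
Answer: -525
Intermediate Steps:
j(P) = -7/P (j(P) = (-3 - 1*4)/P = (-3 - 4)/P = -7/P)
(g(A(0, 6), -2)*j(-1))*15 = -(-35)/(-1)*15 = -(-35)*(-1)*15 = -5*7*15 = -35*15 = -525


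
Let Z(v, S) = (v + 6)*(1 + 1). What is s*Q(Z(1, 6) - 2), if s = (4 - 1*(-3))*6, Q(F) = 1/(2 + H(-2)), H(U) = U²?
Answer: 7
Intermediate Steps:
Z(v, S) = 12 + 2*v (Z(v, S) = (6 + v)*2 = 12 + 2*v)
Q(F) = ⅙ (Q(F) = 1/(2 + (-2)²) = 1/(2 + 4) = 1/6 = ⅙)
s = 42 (s = (4 + 3)*6 = 7*6 = 42)
s*Q(Z(1, 6) - 2) = 42*(⅙) = 7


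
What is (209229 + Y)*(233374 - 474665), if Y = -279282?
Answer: 16903158423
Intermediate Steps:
(209229 + Y)*(233374 - 474665) = (209229 - 279282)*(233374 - 474665) = -70053*(-241291) = 16903158423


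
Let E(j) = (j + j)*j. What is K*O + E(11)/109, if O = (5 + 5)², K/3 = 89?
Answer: 2910542/109 ≈ 26702.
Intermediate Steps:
E(j) = 2*j² (E(j) = (2*j)*j = 2*j²)
K = 267 (K = 3*89 = 267)
O = 100 (O = 10² = 100)
K*O + E(11)/109 = 267*100 + (2*11²)/109 = 26700 + (2*121)*(1/109) = 26700 + 242*(1/109) = 26700 + 242/109 = 2910542/109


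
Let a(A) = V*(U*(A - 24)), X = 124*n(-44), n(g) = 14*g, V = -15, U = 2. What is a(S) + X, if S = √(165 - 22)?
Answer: -75664 - 30*√143 ≈ -76023.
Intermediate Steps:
S = √143 ≈ 11.958
X = -76384 (X = 124*(14*(-44)) = 124*(-616) = -76384)
a(A) = 720 - 30*A (a(A) = -30*(A - 24) = -30*(-24 + A) = -15*(-48 + 2*A) = 720 - 30*A)
a(S) + X = (720 - 30*√143) - 76384 = -75664 - 30*√143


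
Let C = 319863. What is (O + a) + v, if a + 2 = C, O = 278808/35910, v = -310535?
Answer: 55862578/5985 ≈ 9333.8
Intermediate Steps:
O = 46468/5985 (O = 278808*(1/35910) = 46468/5985 ≈ 7.7641)
a = 319861 (a = -2 + 319863 = 319861)
(O + a) + v = (46468/5985 + 319861) - 310535 = 1914414553/5985 - 310535 = 55862578/5985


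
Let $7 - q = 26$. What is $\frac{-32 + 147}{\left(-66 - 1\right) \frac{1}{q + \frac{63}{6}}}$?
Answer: $\frac{1955}{134} \approx 14.59$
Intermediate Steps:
$q = -19$ ($q = 7 - 26 = -19$)
$\frac{-32 + 147}{\left(-66 - 1\right) \frac{1}{q + \frac{63}{6}}} = \frac{-32 + 147}{\left(-66 - 1\right) \frac{1}{-19 + \frac{63}{6}}} = \frac{1}{\left(-67\right) \frac{1}{-19 + 63 \cdot \frac{1}{6}}} \cdot 115 = \frac{1}{\left(-67\right) \frac{1}{-19 + \frac{21}{2}}} \cdot 115 = \frac{1}{\left(-67\right) \frac{1}{- \frac{17}{2}}} \cdot 115 = \frac{1}{\left(-67\right) \left(- \frac{2}{17}\right)} 115 = \frac{1}{\frac{134}{17}} \cdot 115 = \frac{17}{134} \cdot 115 = \frac{1955}{134}$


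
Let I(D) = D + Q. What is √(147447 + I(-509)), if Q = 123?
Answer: √147061 ≈ 383.49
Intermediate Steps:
I(D) = 123 + D (I(D) = D + 123 = 123 + D)
√(147447 + I(-509)) = √(147447 + (123 - 509)) = √(147447 - 386) = √147061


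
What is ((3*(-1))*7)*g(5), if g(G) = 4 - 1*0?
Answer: -84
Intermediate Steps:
g(G) = 4 (g(G) = 4 + 0 = 4)
((3*(-1))*7)*g(5) = ((3*(-1))*7)*4 = -3*7*4 = -21*4 = -84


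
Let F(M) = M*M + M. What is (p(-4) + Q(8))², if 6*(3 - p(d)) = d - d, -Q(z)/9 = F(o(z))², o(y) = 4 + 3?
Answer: 796424841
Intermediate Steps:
o(y) = 7
F(M) = M + M² (F(M) = M² + M = M + M²)
Q(z) = -28224 (Q(z) = -9*49*(1 + 7)² = -9*(7*8)² = -9*56² = -9*3136 = -28224)
p(d) = 3 (p(d) = 3 - (d - d)/6 = 3 - ⅙*0 = 3 + 0 = 3)
(p(-4) + Q(8))² = (3 - 28224)² = (-28221)² = 796424841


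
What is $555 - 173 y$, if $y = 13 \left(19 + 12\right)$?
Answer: $-69164$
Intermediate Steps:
$y = 403$ ($y = 13 \cdot 31 = 403$)
$555 - 173 y = 555 - 69719 = -69164$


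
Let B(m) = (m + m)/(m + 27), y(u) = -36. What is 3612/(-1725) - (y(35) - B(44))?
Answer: 1434816/40825 ≈ 35.146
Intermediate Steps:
B(m) = 2*m/(27 + m) (B(m) = (2*m)/(27 + m) = 2*m/(27 + m))
3612/(-1725) - (y(35) - B(44)) = 3612/(-1725) - (-36 - 2*44/(27 + 44)) = 3612*(-1/1725) - (-36 - 2*44/71) = -1204/575 - (-36 - 2*44/71) = -1204/575 - (-36 - 1*88/71) = -1204/575 - (-36 - 88/71) = -1204/575 - 1*(-2644/71) = -1204/575 + 2644/71 = 1434816/40825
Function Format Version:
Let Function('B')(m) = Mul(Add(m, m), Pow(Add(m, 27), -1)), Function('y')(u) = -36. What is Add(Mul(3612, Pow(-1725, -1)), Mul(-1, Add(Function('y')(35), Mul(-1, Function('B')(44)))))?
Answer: Rational(1434816, 40825) ≈ 35.146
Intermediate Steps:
Function('B')(m) = Mul(2, m, Pow(Add(27, m), -1)) (Function('B')(m) = Mul(Mul(2, m), Pow(Add(27, m), -1)) = Mul(2, m, Pow(Add(27, m), -1)))
Add(Mul(3612, Pow(-1725, -1)), Mul(-1, Add(Function('y')(35), Mul(-1, Function('B')(44))))) = Add(Mul(3612, Pow(-1725, -1)), Mul(-1, Add(-36, Mul(-1, Mul(2, 44, Pow(Add(27, 44), -1)))))) = Add(Mul(3612, Rational(-1, 1725)), Mul(-1, Add(-36, Mul(-1, Mul(2, 44, Pow(71, -1)))))) = Add(Rational(-1204, 575), Mul(-1, Add(-36, Mul(-1, Mul(2, 44, Rational(1, 71)))))) = Add(Rational(-1204, 575), Mul(-1, Add(-36, Mul(-1, Rational(88, 71))))) = Add(Rational(-1204, 575), Mul(-1, Add(-36, Rational(-88, 71)))) = Add(Rational(-1204, 575), Mul(-1, Rational(-2644, 71))) = Add(Rational(-1204, 575), Rational(2644, 71)) = Rational(1434816, 40825)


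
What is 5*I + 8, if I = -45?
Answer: -217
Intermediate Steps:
5*I + 8 = 5*(-45) + 8 = -225 + 8 = -217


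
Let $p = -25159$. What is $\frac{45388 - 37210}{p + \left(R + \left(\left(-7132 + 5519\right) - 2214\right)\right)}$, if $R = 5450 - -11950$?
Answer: $- \frac{1363}{1931} \approx -0.70585$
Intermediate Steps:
$R = 17400$ ($R = 5450 + 11950 = 17400$)
$\frac{45388 - 37210}{p + \left(R + \left(\left(-7132 + 5519\right) - 2214\right)\right)} = \frac{45388 - 37210}{-25159 + \left(17400 + \left(\left(-7132 + 5519\right) - 2214\right)\right)} = \frac{8178}{-25159 + \left(17400 - 3827\right)} = \frac{8178}{-25159 + 13573} = \frac{8178}{-11586} = 8178 \left(- \frac{1}{11586}\right) = - \frac{1363}{1931}$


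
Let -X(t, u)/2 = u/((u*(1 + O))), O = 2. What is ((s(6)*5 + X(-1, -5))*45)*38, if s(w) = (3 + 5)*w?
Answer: 409260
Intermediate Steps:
s(w) = 8*w
X(t, u) = -2/3 (X(t, u) = -2*u/(u*(1 + 2)) = -2*u/(u*3) = -2*u/(3*u) = -2*u*1/(3*u) = -2*1/3 = -2/3)
((s(6)*5 + X(-1, -5))*45)*38 = (((8*6)*5 - 2/3)*45)*38 = ((48*5 - 2/3)*45)*38 = ((240 - 2/3)*45)*38 = ((718/3)*45)*38 = 10770*38 = 409260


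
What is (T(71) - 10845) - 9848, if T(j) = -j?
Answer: -20764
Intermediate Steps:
(T(71) - 10845) - 9848 = (-1*71 - 10845) - 9848 = (-71 - 10845) - 9848 = -10916 - 9848 = -20764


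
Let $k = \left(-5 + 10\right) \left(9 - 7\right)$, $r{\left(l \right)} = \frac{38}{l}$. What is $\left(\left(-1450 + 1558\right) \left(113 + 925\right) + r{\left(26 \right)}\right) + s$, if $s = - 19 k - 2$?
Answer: $\frac{1454875}{13} \approx 1.1191 \cdot 10^{5}$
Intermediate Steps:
$k = 10$ ($k = 5 \cdot 2 = 10$)
$s = -192$ ($s = \left(-19\right) 10 - 2 = -190 - 2 = -192$)
$\left(\left(-1450 + 1558\right) \left(113 + 925\right) + r{\left(26 \right)}\right) + s = \left(\left(-1450 + 1558\right) \left(113 + 925\right) + \frac{38}{26}\right) - 192 = \left(108 \cdot 1038 + 38 \cdot \frac{1}{26}\right) - 192 = \left(112104 + \frac{19}{13}\right) - 192 = \frac{1457371}{13} - 192 = \frac{1454875}{13}$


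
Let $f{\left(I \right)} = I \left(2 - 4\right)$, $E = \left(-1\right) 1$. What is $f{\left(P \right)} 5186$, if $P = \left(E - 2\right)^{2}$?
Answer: $-93348$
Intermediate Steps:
$E = -1$
$P = 9$ ($P = \left(-1 - 2\right)^{2} = \left(-3\right)^{2} = 9$)
$f{\left(I \right)} = - 2 I$ ($f{\left(I \right)} = I \left(-2\right) = - 2 I$)
$f{\left(P \right)} 5186 = \left(-2\right) 9 \cdot 5186 = \left(-18\right) 5186 = -93348$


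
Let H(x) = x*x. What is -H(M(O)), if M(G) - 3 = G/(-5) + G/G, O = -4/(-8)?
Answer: -1521/100 ≈ -15.210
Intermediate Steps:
O = 1/2 (O = -4*(-1/8) = 1/2 ≈ 0.50000)
M(G) = 4 - G/5 (M(G) = 3 + (G/(-5) + G/G) = 3 + (G*(-1/5) + 1) = 3 + (-G/5 + 1) = 3 + (1 - G/5) = 4 - G/5)
H(x) = x**2
-H(M(O)) = -(4 - 1/5*1/2)**2 = -(4 - 1/10)**2 = -(39/10)**2 = -1*1521/100 = -1521/100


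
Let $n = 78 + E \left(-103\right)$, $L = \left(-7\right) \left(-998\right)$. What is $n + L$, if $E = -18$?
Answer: $8918$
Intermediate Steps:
$L = 6986$
$n = 1932$ ($n = 78 - -1854 = 78 + 1854 = 1932$)
$n + L = 1932 + 6986 = 8918$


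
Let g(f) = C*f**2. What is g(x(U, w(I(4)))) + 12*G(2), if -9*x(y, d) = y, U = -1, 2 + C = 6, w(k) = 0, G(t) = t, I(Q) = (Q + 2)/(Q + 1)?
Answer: 1948/81 ≈ 24.049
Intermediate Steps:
I(Q) = (2 + Q)/(1 + Q)
C = 4 (C = -2 + 6 = 4)
x(y, d) = -y/9
g(f) = 4*f**2
g(x(U, w(I(4)))) + 12*G(2) = 4*(-1/9*(-1))**2 + 12*2 = 4*(1/9)**2 + 24 = 4*(1/81) + 24 = 4/81 + 24 = 1948/81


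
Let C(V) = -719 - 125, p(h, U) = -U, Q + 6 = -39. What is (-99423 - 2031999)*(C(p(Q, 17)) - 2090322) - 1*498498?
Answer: 4457156719554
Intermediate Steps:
Q = -45 (Q = -6 - 39 = -45)
C(V) = -844
(-99423 - 2031999)*(C(p(Q, 17)) - 2090322) - 1*498498 = (-99423 - 2031999)*(-844 - 2090322) - 1*498498 = -2131422*(-2091166) - 498498 = 4457157218052 - 498498 = 4457156719554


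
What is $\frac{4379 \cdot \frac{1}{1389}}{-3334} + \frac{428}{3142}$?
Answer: $\frac{984138755}{7275184746} \approx 0.13527$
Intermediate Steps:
$\frac{4379 \cdot \frac{1}{1389}}{-3334} + \frac{428}{3142} = 4379 \cdot \frac{1}{1389} \left(- \frac{1}{3334}\right) + 428 \cdot \frac{1}{3142} = \frac{4379}{1389} \left(- \frac{1}{3334}\right) + \frac{214}{1571} = - \frac{4379}{4630926} + \frac{214}{1571} = \frac{984138755}{7275184746}$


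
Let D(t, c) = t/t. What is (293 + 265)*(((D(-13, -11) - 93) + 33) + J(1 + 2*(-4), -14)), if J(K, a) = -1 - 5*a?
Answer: 5580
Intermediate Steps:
D(t, c) = 1
(293 + 265)*(((D(-13, -11) - 93) + 33) + J(1 + 2*(-4), -14)) = (293 + 265)*(((1 - 93) + 33) + (-1 - 5*(-14))) = 558*((-92 + 33) + (-1 + 70)) = 558*(-59 + 69) = 558*10 = 5580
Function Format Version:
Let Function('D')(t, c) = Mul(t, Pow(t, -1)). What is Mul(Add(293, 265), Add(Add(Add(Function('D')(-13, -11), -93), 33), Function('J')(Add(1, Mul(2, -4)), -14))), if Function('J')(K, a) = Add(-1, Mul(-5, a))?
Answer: 5580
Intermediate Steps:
Function('D')(t, c) = 1
Mul(Add(293, 265), Add(Add(Add(Function('D')(-13, -11), -93), 33), Function('J')(Add(1, Mul(2, -4)), -14))) = Mul(Add(293, 265), Add(Add(Add(1, -93), 33), Add(-1, Mul(-5, -14)))) = Mul(558, Add(Add(-92, 33), Add(-1, 70))) = Mul(558, Add(-59, 69)) = Mul(558, 10) = 5580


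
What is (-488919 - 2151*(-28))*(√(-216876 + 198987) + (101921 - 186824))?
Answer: 36397151973 - 428691*I*√17889 ≈ 3.6397e+10 - 5.7337e+7*I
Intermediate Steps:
(-488919 - 2151*(-28))*(√(-216876 + 198987) + (101921 - 186824)) = (-488919 + 60228)*(√(-17889) - 84903) = -428691*(I*√17889 - 84903) = -428691*(-84903 + I*√17889) = 36397151973 - 428691*I*√17889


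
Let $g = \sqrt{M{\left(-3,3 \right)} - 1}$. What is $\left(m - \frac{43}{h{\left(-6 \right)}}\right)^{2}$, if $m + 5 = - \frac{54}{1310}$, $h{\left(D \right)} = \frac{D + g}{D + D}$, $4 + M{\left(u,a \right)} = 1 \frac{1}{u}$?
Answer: $\frac{16 \left(147678648 \sqrt{3} + 5997982727 i\right)}{429025 \left(12 \sqrt{3} + 23 i\right)} \approx 5559.9 + 4609.6 i$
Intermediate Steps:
$M{\left(u,a \right)} = -4 + \frac{1}{u}$ ($M{\left(u,a \right)} = -4 + 1 \frac{1}{u} = -4 + \frac{1}{u}$)
$g = \frac{4 i \sqrt{3}}{3}$ ($g = \sqrt{\left(-4 + \frac{1}{-3}\right) - 1} = \sqrt{\left(-4 - \frac{1}{3}\right) - 1} = \sqrt{- \frac{13}{3} - 1} = \sqrt{- \frac{16}{3}} = \frac{4 i \sqrt{3}}{3} \approx 2.3094 i$)
$h{\left(D \right)} = \frac{D + \frac{4 i \sqrt{3}}{3}}{2 D}$ ($h{\left(D \right)} = \frac{D + \frac{4 i \sqrt{3}}{3}}{D + D} = \frac{D + \frac{4 i \sqrt{3}}{3}}{2 D}$)
$m = - \frac{3302}{655}$ ($m = -5 - \frac{54}{1310} = -5 - \frac{27}{655} = - \frac{3302}{655} \approx -5.0412$)
$\left(m - \frac{43}{h{\left(-6 \right)}}\right)^{2} = \left(- \frac{3302}{655} - \frac{43}{\frac{1}{6} \frac{1}{-6} \left(3 \left(-6\right) + 4 i \sqrt{3}\right)}\right)^{2} = \left(- \frac{3302}{655} - \frac{43}{\frac{1}{6} \left(- \frac{1}{6}\right) \left(-18 + 4 i \sqrt{3}\right)}\right)^{2} = \left(- \frac{3302}{655} - \frac{43}{\frac{1}{2} - \frac{i \sqrt{3}}{9}}\right)^{2}$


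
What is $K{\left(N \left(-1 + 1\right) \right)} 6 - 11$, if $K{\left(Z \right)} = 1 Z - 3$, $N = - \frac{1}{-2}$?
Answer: $-29$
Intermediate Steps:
$N = \frac{1}{2}$ ($N = \left(-1\right) \left(- \frac{1}{2}\right) = \frac{1}{2} \approx 0.5$)
$K{\left(Z \right)} = -3 + Z$ ($K{\left(Z \right)} = Z - 3 = -3 + Z$)
$K{\left(N \left(-1 + 1\right) \right)} 6 - 11 = \left(-3 + \frac{-1 + 1}{2}\right) 6 - 11 = \left(-3 + \frac{1}{2} \cdot 0\right) 6 - 11 = \left(-3 + 0\right) 6 - 11 = \left(-3\right) 6 - 11 = -18 - 11 = -29$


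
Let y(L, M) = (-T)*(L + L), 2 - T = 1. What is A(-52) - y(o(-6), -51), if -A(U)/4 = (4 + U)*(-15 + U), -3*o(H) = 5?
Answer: -38602/3 ≈ -12867.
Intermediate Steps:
T = 1 (T = 2 - 1*1 = 2 - 1 = 1)
o(H) = -5/3 (o(H) = -⅓*5 = -5/3)
A(U) = -4*(-15 + U)*(4 + U) (A(U) = -4*(4 + U)*(-15 + U) = -4*(-15 + U)*(4 + U))
y(L, M) = -2*L (y(L, M) = (-1*1)*(L + L) = -2*L)
A(-52) - y(o(-6), -51) = (240 - 4*(-52)² + 44*(-52)) - (-2)*(-5)/3 = (240 - 4*2704 - 2288) - 1*10/3 = (240 - 10816 - 2288) - 10/3 = -12864 - 10/3 = -38602/3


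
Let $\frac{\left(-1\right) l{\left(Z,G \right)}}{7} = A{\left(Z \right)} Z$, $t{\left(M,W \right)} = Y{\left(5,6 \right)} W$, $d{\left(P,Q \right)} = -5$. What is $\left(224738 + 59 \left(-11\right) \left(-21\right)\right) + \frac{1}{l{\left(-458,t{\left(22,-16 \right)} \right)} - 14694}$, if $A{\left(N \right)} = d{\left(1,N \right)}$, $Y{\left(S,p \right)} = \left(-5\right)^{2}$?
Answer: $\frac{7323587707}{30724} \approx 2.3837 \cdot 10^{5}$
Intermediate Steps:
$Y{\left(S,p \right)} = 25$
$A{\left(N \right)} = -5$
$t{\left(M,W \right)} = 25 W$
$l{\left(Z,G \right)} = 35 Z$ ($l{\left(Z,G \right)} = - 7 \left(- 5 Z\right) = 35 Z$)
$\left(224738 + 59 \left(-11\right) \left(-21\right)\right) + \frac{1}{l{\left(-458,t{\left(22,-16 \right)} \right)} - 14694} = \left(224738 + 59 \left(-11\right) \left(-21\right)\right) + \frac{1}{35 \left(-458\right) - 14694} = \left(224738 - -13629\right) + \frac{1}{-16030 - 14694} = \left(224738 + 13629\right) + \frac{1}{-30724} = 238367 - \frac{1}{30724} = \frac{7323587707}{30724}$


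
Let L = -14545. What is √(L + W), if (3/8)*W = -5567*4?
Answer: I*√665337/3 ≈ 271.89*I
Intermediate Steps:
W = -178144/3 (W = 8*(-5567*4)/3 = (8/3)*(-22268) = -178144/3 ≈ -59381.)
√(L + W) = √(-14545 - 178144/3) = √(-221779/3) = I*√665337/3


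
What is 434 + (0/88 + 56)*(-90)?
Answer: -4606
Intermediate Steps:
434 + (0/88 + 56)*(-90) = 434 + (0*(1/88) + 56)*(-90) = 434 + (0 + 56)*(-90) = 434 + 56*(-90) = 434 - 5040 = -4606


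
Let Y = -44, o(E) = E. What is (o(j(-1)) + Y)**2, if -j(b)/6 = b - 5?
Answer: 64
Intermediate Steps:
j(b) = 30 - 6*b (j(b) = -6*(b - 5) = -6*(-5 + b) = 30 - 6*b)
(o(j(-1)) + Y)**2 = ((30 - 6*(-1)) - 44)**2 = ((30 + 6) - 44)**2 = (36 - 44)**2 = (-8)**2 = 64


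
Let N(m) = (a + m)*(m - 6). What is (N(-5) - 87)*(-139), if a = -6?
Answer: -4726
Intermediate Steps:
N(m) = (-6 + m)**2 (N(m) = (-6 + m)*(m - 6) = (-6 + m)*(-6 + m) = (-6 + m)**2)
(N(-5) - 87)*(-139) = ((36 + (-5)**2 - 12*(-5)) - 87)*(-139) = ((36 + 25 + 60) - 87)*(-139) = (121 - 87)*(-139) = 34*(-139) = -4726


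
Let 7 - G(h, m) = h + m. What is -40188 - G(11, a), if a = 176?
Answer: -40008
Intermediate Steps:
G(h, m) = 7 - h - m (G(h, m) = 7 - (h + m) = 7 + (-h - m) = 7 - h - m)
-40188 - G(11, a) = -40188 - (7 - 1*11 - 1*176) = -40188 - (7 - 11 - 176) = -40188 - 1*(-180) = -40188 + 180 = -40008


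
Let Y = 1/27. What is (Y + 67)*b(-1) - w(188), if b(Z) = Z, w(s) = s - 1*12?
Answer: -6562/27 ≈ -243.04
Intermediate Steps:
w(s) = -12 + s (w(s) = s - 12 = -12 + s)
Y = 1/27 ≈ 0.037037
(Y + 67)*b(-1) - w(188) = (1/27 + 67)*(-1) - (-12 + 188) = (1810/27)*(-1) - 1*176 = -1810/27 - 176 = -6562/27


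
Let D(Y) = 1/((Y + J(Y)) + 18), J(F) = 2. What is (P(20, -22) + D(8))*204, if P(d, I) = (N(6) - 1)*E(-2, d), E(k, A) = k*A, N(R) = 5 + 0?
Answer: -228429/7 ≈ -32633.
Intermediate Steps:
N(R) = 5
E(k, A) = A*k
D(Y) = 1/(20 + Y) (D(Y) = 1/((Y + 2) + 18) = 1/((2 + Y) + 18) = 1/(20 + Y))
P(d, I) = -8*d (P(d, I) = (5 - 1)*(d*(-2)) = 4*(-2*d) = -8*d)
(P(20, -22) + D(8))*204 = (-8*20 + 1/(20 + 8))*204 = (-160 + 1/28)*204 = -4479/28*204 = -228429/7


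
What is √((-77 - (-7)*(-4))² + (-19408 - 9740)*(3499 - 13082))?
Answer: 7*√5700741 ≈ 16713.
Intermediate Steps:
√((-77 - (-7)*(-4))² + (-19408 - 9740)*(3499 - 13082)) = √((-77 - 1*28)² - 29148*(-9583)) = √((-77 - 28)² + 279325284) = √((-105)² + 279325284) = √(11025 + 279325284) = √279336309 = 7*√5700741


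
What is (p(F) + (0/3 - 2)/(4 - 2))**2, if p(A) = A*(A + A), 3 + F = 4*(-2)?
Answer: 58081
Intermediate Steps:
F = -11 (F = -3 + 4*(-2) = -3 - 8 = -11)
p(A) = 2*A**2 (p(A) = A*(2*A) = 2*A**2)
(p(F) + (0/3 - 2)/(4 - 2))**2 = (2*(-11)**2 + (0/3 - 2)/(4 - 2))**2 = (2*121 + (0*(1/3) - 2)/2)**2 = (242 + (0 - 2)*(1/2))**2 = (242 - 2*1/2)**2 = (242 - 1)**2 = 241**2 = 58081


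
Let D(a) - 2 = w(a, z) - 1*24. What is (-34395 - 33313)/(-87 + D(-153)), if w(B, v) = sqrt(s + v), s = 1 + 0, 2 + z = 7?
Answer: 7380172/11875 + 67708*sqrt(6)/11875 ≈ 635.45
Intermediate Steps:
z = 5 (z = -2 + 7 = 5)
s = 1
w(B, v) = sqrt(1 + v)
D(a) = -22 + sqrt(6) (D(a) = 2 + (sqrt(1 + 5) - 1*24) = 2 + (sqrt(6) - 24) = 2 + (-24 + sqrt(6)) = -22 + sqrt(6))
(-34395 - 33313)/(-87 + D(-153)) = (-34395 - 33313)/(-87 + (-22 + sqrt(6))) = -67708/(-109 + sqrt(6))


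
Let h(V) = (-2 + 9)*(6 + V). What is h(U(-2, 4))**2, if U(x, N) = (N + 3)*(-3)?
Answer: 11025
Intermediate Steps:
U(x, N) = -9 - 3*N (U(x, N) = (3 + N)*(-3) = -9 - 3*N)
h(V) = 42 + 7*V (h(V) = 7*(6 + V) = 42 + 7*V)
h(U(-2, 4))**2 = (42 + 7*(-9 - 3*4))**2 = (42 + 7*(-9 - 12))**2 = (42 + 7*(-21))**2 = (42 - 147)**2 = (-105)**2 = 11025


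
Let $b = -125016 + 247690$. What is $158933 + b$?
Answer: $281607$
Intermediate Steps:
$b = 122674$
$158933 + b = 158933 + 122674 = 281607$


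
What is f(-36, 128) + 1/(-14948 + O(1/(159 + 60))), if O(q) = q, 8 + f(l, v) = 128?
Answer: 392833101/3273611 ≈ 120.00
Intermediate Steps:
f(l, v) = 120 (f(l, v) = -8 + 128 = 120)
f(-36, 128) + 1/(-14948 + O(1/(159 + 60))) = 120 + 1/(-14948 + 1/(159 + 60)) = 120 + 1/(-14948 + 1/219) = 120 + 1/(-3273611/219) = 120 - 219/3273611 = 392833101/3273611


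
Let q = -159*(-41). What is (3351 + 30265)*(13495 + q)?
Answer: 672790624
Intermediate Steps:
q = 6519
(3351 + 30265)*(13495 + q) = (3351 + 30265)*(13495 + 6519) = 33616*20014 = 672790624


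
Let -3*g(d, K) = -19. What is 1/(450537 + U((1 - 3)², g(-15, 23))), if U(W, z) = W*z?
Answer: 3/1351687 ≈ 2.2194e-6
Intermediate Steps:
g(d, K) = 19/3 (g(d, K) = -⅓*(-19) = 19/3)
1/(450537 + U((1 - 3)², g(-15, 23))) = 1/(450537 + (1 - 3)²*(19/3)) = 1/(450537 + (-2)²*(19/3)) = 1/(450537 + 4*(19/3)) = 1/(450537 + 76/3) = 1/(1351687/3) = 3/1351687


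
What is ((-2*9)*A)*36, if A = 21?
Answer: -13608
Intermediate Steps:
((-2*9)*A)*36 = (-2*9*21)*36 = -18*21*36 = -378*36 = -13608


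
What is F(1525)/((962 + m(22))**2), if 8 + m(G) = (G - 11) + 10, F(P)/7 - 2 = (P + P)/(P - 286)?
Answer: 5528/168260625 ≈ 3.2854e-5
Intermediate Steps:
F(P) = 14 + 14*P/(-286 + P) (F(P) = 14 + 7*((P + P)/(P - 286)) = 14 + 7*((2*P)/(-286 + P)) = 14 + 7*(2*P/(-286 + P)) = 14 + 14*P/(-286 + P))
m(G) = -9 + G (m(G) = -8 + ((G - 11) + 10) = -8 + ((-11 + G) + 10) = -8 + (-1 + G) = -9 + G)
F(1525)/((962 + m(22))**2) = (28*(-143 + 1525)/(-286 + 1525))/((962 + (-9 + 22))**2) = (28*1382/1239)/((962 + 13)**2) = (28*(1/1239)*1382)/(975**2) = (5528/177)/950625 = (5528/177)*(1/950625) = 5528/168260625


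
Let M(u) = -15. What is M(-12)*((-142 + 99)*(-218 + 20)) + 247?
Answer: -127463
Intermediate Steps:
M(-12)*((-142 + 99)*(-218 + 20)) + 247 = -15*(-142 + 99)*(-218 + 20) + 247 = -(-645)*(-198) + 247 = -15*8514 + 247 = -127710 + 247 = -127463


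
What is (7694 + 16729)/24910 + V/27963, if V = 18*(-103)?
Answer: 70750801/77395370 ≈ 0.91415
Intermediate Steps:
V = -1854
(7694 + 16729)/24910 + V/27963 = (7694 + 16729)/24910 - 1854/27963 = 24423*(1/24910) - 1854*1/27963 = 24423/24910 - 206/3107 = 70750801/77395370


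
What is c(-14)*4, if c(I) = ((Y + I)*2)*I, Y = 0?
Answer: 1568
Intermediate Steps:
c(I) = 2*I² (c(I) = ((0 + I)*2)*I = (I*2)*I = (2*I)*I = 2*I²)
c(-14)*4 = (2*(-14)²)*4 = (2*196)*4 = 392*4 = 1568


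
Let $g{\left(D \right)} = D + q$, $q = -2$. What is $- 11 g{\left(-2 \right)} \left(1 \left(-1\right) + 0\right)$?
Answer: $-44$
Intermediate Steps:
$g{\left(D \right)} = -2 + D$ ($g{\left(D \right)} = D - 2 = -2 + D$)
$- 11 g{\left(-2 \right)} \left(1 \left(-1\right) + 0\right) = - 11 \left(-2 - 2\right) \left(1 \left(-1\right) + 0\right) = \left(-11\right) \left(-4\right) \left(-1 + 0\right) = 44 \left(-1\right) = -44$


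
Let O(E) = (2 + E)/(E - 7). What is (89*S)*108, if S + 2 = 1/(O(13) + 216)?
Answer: -8381664/437 ≈ -19180.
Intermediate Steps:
O(E) = (2 + E)/(-7 + E)
S = -872/437 (S = -2 + 1/((2 + 13)/(-7 + 13) + 216) = -2 + 1/(15/6 + 216) = -2 + 1/((⅙)*15 + 216) = -2 + 1/(5/2 + 216) = -2 + 1/(437/2) = -2 + 2/437 = -872/437 ≈ -1.9954)
(89*S)*108 = (89*(-872/437))*108 = -77608/437*108 = -8381664/437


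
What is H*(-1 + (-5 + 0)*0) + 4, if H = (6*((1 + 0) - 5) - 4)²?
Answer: -780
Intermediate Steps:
H = 784 (H = (6*(1 - 5) - 4)² = (6*(-4) - 4)² = (-24 - 4)² = (-28)² = 784)
H*(-1 + (-5 + 0)*0) + 4 = 784*(-1 + (-5 + 0)*0) + 4 = 784*(-1 - 5*0) + 4 = 784*(-1 + 0) + 4 = 784*(-1) + 4 = -784 + 4 = -780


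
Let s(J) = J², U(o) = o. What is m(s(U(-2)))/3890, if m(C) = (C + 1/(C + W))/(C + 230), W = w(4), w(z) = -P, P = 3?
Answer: 1/182052 ≈ 5.4929e-6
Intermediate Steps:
w(z) = -3 (w(z) = -1*3 = -3)
W = -3
m(C) = (C + 1/(-3 + C))/(230 + C) (m(C) = (C + 1/(C - 3))/(C + 230) = (C + 1/(-3 + C))/(230 + C))
m(s(U(-2)))/3890 = ((1 + ((-2)²)² - 3*(-2)²)/(-690 + ((-2)²)² + 227*(-2)²))/3890 = ((1 + 4² - 3*4)/(-690 + 4² + 227*4))*(1/3890) = ((1 + 16 - 12)/(-690 + 16 + 908))*(1/3890) = (5/234)*(1/3890) = 1/182052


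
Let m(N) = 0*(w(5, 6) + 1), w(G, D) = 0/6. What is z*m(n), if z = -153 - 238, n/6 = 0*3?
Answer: 0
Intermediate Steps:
w(G, D) = 0 (w(G, D) = 0*(1/6) = 0)
n = 0 (n = 6*(0*3) = 6*0 = 0)
z = -391
m(N) = 0 (m(N) = 0*(0 + 1) = 0*1 = 0)
z*m(n) = -391*0 = 0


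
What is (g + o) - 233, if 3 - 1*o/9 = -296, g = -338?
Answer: 2120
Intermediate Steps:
o = 2691 (o = 27 - 9*(-296) = 27 + 2664 = 2691)
(g + o) - 233 = (-338 + 2691) - 233 = 2353 - 233 = 2120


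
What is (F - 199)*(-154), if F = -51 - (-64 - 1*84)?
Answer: 15708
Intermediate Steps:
F = 97 (F = -51 - (-64 - 84) = -51 - 1*(-148) = -51 + 148 = 97)
(F - 199)*(-154) = (97 - 199)*(-154) = -102*(-154) = 15708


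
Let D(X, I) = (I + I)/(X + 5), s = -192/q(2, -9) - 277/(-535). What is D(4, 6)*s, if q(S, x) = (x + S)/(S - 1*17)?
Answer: -6155444/11235 ≈ -547.88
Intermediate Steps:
q(S, x) = (S + x)/(-17 + S) (q(S, x) = (S + x)/(S - 17) = (S + x)/(-17 + S))
s = -1538861/3745 (s = -192*(-17 + 2)/(2 - 9) - 277/(-535) = -192/(-7/(-15)) - 277*(-1/535) = -192/((-1/15*(-7))) + 277/535 = -192/7/15 + 277/535 = -192*15/7 + 277/535 = -2880/7 + 277/535 = -1538861/3745 ≈ -410.91)
D(X, I) = 2*I/(5 + X) (D(X, I) = (2*I)/(5 + X) = 2*I/(5 + X))
D(4, 6)*s = (2*6/(5 + 4))*(-1538861/3745) = (2*6/9)*(-1538861/3745) = (2*6*(1/9))*(-1538861/3745) = (4/3)*(-1538861/3745) = -6155444/11235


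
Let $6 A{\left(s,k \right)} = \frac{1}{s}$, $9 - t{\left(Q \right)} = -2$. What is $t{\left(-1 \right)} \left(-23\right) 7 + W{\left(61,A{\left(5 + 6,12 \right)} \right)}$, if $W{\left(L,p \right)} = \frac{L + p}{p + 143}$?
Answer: $- \frac{16712442}{9439} \approx -1770.6$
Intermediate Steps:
$t{\left(Q \right)} = 11$ ($t{\left(Q \right)} = 9 - -2 = 9 + 2 = 11$)
$A{\left(s,k \right)} = \frac{1}{6 s}$
$W{\left(L,p \right)} = \frac{L + p}{143 + p}$
$t{\left(-1 \right)} \left(-23\right) 7 + W{\left(61,A{\left(5 + 6,12 \right)} \right)} = 11 \left(-23\right) 7 + \frac{61 + \frac{1}{6 \left(5 + 6\right)}}{143 + \frac{1}{6 \left(5 + 6\right)}} = \left(-253\right) 7 + \frac{61 + \frac{1}{6 \cdot 11}}{143 + \frac{1}{6 \cdot 11}} = -1771 + \frac{61 + \frac{1}{6} \cdot \frac{1}{11}}{143 + \frac{1}{6} \cdot \frac{1}{11}} = -1771 + \frac{61 + \frac{1}{66}}{143 + \frac{1}{66}} = -1771 + \frac{1}{\frac{9439}{66}} \cdot \frac{4027}{66} = -1771 + \frac{66}{9439} \cdot \frac{4027}{66} = -1771 + \frac{4027}{9439} = - \frac{16712442}{9439}$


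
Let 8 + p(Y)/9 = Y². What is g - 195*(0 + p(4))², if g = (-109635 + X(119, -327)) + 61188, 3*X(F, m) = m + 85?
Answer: -3178223/3 ≈ -1.0594e+6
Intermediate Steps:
X(F, m) = 85/3 + m/3 (X(F, m) = (m + 85)/3 = (85 + m)/3 = 85/3 + m/3)
p(Y) = -72 + 9*Y²
g = -145583/3 (g = (-109635 + (85/3 + (⅓)*(-327))) + 61188 = (-109635 + (85/3 - 109)) + 61188 = (-109635 - 242/3) + 61188 = -329147/3 + 61188 = -145583/3 ≈ -48528.)
g - 195*(0 + p(4))² = -145583/3 - 195*(0 + (-72 + 9*4²))² = -145583/3 - 195*(0 + (-72 + 9*16))² = -145583/3 - 195*(0 + (-72 + 144))² = -145583/3 - 195*(0 + 72)² = -145583/3 - 195*72² = -145583/3 - 195*5184 = -145583/3 - 1010880 = -3178223/3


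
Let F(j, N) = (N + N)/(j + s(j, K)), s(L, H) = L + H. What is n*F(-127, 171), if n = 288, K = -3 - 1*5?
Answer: -49248/131 ≈ -375.94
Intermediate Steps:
K = -8 (K = -3 - 5 = -8)
s(L, H) = H + L
F(j, N) = 2*N/(-8 + 2*j) (F(j, N) = (N + N)/(j + (-8 + j)) = (2*N)/(-8 + 2*j) = 2*N/(-8 + 2*j))
n*F(-127, 171) = 288*(171/(-4 - 127)) = 288*(171/(-131)) = 288*(171*(-1/131)) = 288*(-171/131) = -49248/131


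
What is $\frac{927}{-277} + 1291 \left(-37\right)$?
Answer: $- \frac{13232386}{277} \approx -47770.0$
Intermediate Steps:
$\frac{927}{-277} + 1291 \left(-37\right) = 927 \left(- \frac{1}{277}\right) - 47767 = - \frac{927}{277} - 47767 = - \frac{13232386}{277}$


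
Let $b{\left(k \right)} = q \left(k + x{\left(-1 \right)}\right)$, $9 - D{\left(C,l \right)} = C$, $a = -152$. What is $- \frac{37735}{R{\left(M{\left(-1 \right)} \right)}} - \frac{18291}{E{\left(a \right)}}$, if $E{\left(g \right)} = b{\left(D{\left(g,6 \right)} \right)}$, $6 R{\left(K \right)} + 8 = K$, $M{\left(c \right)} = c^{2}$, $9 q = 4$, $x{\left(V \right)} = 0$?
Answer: $\frac{20665101}{644} \approx 32089.0$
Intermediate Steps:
$q = \frac{4}{9}$ ($q = \frac{1}{9} \cdot 4 = \frac{4}{9} \approx 0.44444$)
$R{\left(K \right)} = - \frac{4}{3} + \frac{K}{6}$
$D{\left(C,l \right)} = 9 - C$
$b{\left(k \right)} = \frac{4 k}{9}$ ($b{\left(k \right)} = \frac{4 \left(k + 0\right)}{9} = \frac{4 k}{9}$)
$E{\left(g \right)} = 4 - \frac{4 g}{9}$ ($E{\left(g \right)} = \frac{4 \left(9 - g\right)}{9} = 4 - \frac{4 g}{9}$)
$- \frac{37735}{R{\left(M{\left(-1 \right)} \right)}} - \frac{18291}{E{\left(a \right)}} = - \frac{37735}{- \frac{4}{3} + \frac{\left(-1\right)^{2}}{6}} - \frac{18291}{4 - - \frac{608}{9}} = - \frac{37735}{- \frac{4}{3} + \frac{1}{6} \cdot 1} - \frac{18291}{4 + \frac{608}{9}} = - \frac{37735}{- \frac{4}{3} + \frac{1}{6}} - \frac{18291}{\frac{644}{9}} = - \frac{37735}{- \frac{7}{6}} - \frac{23517}{92} = \left(-37735\right) \left(- \frac{6}{7}\right) - \frac{23517}{92} = \frac{226410}{7} - \frac{23517}{92} = \frac{20665101}{644}$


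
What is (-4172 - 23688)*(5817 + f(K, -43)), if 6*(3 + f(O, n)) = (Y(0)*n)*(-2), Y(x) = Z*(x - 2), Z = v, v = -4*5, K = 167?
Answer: -533853320/3 ≈ -1.7795e+8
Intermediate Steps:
v = -20
Z = -20
Y(x) = 40 - 20*x (Y(x) = -20*(x - 2) = -20*(-2 + x) = 40 - 20*x)
f(O, n) = -3 - 40*n/3 (f(O, n) = -3 + (((40 - 20*0)*n)*(-2))/6 = -3 + (((40 + 0)*n)*(-2))/6 = -3 + ((40*n)*(-2))/6 = -3 + (-80*n)/6 = -3 - 40*n/3)
(-4172 - 23688)*(5817 + f(K, -43)) = (-4172 - 23688)*(5817 + (-3 - 40/3*(-43))) = -27860*(5817 + (-3 + 1720/3)) = -27860*(5817 + 1711/3) = -27860*19162/3 = -533853320/3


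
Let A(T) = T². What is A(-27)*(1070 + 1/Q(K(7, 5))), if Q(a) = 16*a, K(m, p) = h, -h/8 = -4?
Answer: 399376089/512 ≈ 7.8003e+5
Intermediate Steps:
h = 32 (h = -8*(-4) = 32)
K(m, p) = 32
A(-27)*(1070 + 1/Q(K(7, 5))) = (-27)²*(1070 + 1/(16*32)) = 729*(1070 + 1/512) = 729*(547841/512) = 399376089/512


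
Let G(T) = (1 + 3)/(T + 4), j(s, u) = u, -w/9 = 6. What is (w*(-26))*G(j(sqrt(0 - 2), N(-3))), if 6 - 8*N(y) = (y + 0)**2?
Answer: 44928/29 ≈ 1549.2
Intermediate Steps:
w = -54 (w = -9*6 = -54)
N(y) = 3/4 - y**2/8 (N(y) = 3/4 - (y + 0)**2/8 = 3/4 - y**2/8)
G(T) = 4/(4 + T)
(w*(-26))*G(j(sqrt(0 - 2), N(-3))) = (-54*(-26))*(4/(4 + (3/4 - 1/8*(-3)**2))) = 1404*(4/(4 + (3/4 - 1/8*9))) = 1404*(4/(4 + (3/4 - 9/8))) = 1404*(4/(4 - 3/8)) = 1404*(4/(29/8)) = 1404*(4*(8/29)) = 1404*(32/29) = 44928/29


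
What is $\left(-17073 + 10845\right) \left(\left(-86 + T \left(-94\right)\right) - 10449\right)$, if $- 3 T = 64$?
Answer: $53122764$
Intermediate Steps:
$T = - \frac{64}{3}$ ($T = \left(- \frac{1}{3}\right) 64 = - \frac{64}{3} \approx -21.333$)
$\left(-17073 + 10845\right) \left(\left(-86 + T \left(-94\right)\right) - 10449\right) = \left(-17073 + 10845\right) \left(\left(-86 - - \frac{6016}{3}\right) - 10449\right) = - 6228 \left(\left(-86 + \frac{6016}{3}\right) - 10449\right) = - 6228 \left(\frac{5758}{3} - 10449\right) = \left(-6228\right) \left(- \frac{25589}{3}\right) = 53122764$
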